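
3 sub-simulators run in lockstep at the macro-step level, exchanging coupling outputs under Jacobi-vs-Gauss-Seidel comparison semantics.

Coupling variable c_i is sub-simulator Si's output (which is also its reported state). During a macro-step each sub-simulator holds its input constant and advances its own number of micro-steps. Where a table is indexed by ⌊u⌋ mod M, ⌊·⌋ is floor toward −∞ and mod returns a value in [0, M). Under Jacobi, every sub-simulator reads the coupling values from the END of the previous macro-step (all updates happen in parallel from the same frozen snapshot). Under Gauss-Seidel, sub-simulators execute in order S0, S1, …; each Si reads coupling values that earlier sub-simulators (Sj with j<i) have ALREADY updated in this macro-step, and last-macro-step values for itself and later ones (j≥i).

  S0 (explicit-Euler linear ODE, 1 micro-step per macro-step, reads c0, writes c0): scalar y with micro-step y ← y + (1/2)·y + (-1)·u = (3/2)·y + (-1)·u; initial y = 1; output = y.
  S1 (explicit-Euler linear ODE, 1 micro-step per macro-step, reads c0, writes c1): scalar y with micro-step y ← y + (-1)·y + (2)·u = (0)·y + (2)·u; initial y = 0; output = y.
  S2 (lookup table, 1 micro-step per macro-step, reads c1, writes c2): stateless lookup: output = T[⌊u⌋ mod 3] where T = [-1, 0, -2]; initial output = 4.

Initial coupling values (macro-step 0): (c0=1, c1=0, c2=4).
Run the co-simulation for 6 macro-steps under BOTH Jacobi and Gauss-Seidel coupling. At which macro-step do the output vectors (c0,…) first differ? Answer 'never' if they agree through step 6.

first divergence at macro-step: 1

[Jacobi] macro 1: S0 reads c0=1 → after 1×micro: 1/2; S1 reads c0=1 → after 1×micro: 2; S2 reads c1=0 → after 1×micro: -1 ⇒ (c0=1/2, c1=2, c2=-1)
[Jacobi] macro 2: S0 reads c0=1/2 → after 1×micro: 1/4; S1 reads c0=1/2 → after 1×micro: 1; S2 reads c1=2 → after 1×micro: -2 ⇒ (c0=1/4, c1=1, c2=-2)
[Jacobi] macro 3: S0 reads c0=1/4 → after 1×micro: 1/8; S1 reads c0=1/4 → after 1×micro: 1/2; S2 reads c1=1 → after 1×micro: 0 ⇒ (c0=1/8, c1=1/2, c2=0)
[Jacobi] macro 4: S0 reads c0=1/8 → after 1×micro: 1/16; S1 reads c0=1/8 → after 1×micro: 1/4; S2 reads c1=1/2 → after 1×micro: -1 ⇒ (c0=1/16, c1=1/4, c2=-1)
[Jacobi] macro 5: S0 reads c0=1/16 → after 1×micro: 1/32; S1 reads c0=1/16 → after 1×micro: 1/8; S2 reads c1=1/4 → after 1×micro: -1 ⇒ (c0=1/32, c1=1/8, c2=-1)
[Jacobi] macro 6: S0 reads c0=1/32 → after 1×micro: 1/64; S1 reads c0=1/32 → after 1×micro: 1/16; S2 reads c1=1/8 → after 1×micro: -1 ⇒ (c0=1/64, c1=1/16, c2=-1)
[Gauss-Seidel] macro 1: S0 reads c0=1 → after 1×micro: 1/2; S1 reads c0=1/2 → after 1×micro: 1; S2 reads c1=1 → after 1×micro: 0 ⇒ (c0=1/2, c1=1, c2=0)
[Gauss-Seidel] macro 2: S0 reads c0=1/2 → after 1×micro: 1/4; S1 reads c0=1/4 → after 1×micro: 1/2; S2 reads c1=1/2 → after 1×micro: -1 ⇒ (c0=1/4, c1=1/2, c2=-1)
[Gauss-Seidel] macro 3: S0 reads c0=1/4 → after 1×micro: 1/8; S1 reads c0=1/8 → after 1×micro: 1/4; S2 reads c1=1/4 → after 1×micro: -1 ⇒ (c0=1/8, c1=1/4, c2=-1)
[Gauss-Seidel] macro 4: S0 reads c0=1/8 → after 1×micro: 1/16; S1 reads c0=1/16 → after 1×micro: 1/8; S2 reads c1=1/8 → after 1×micro: -1 ⇒ (c0=1/16, c1=1/8, c2=-1)
[Gauss-Seidel] macro 5: S0 reads c0=1/16 → after 1×micro: 1/32; S1 reads c0=1/32 → after 1×micro: 1/16; S2 reads c1=1/16 → after 1×micro: -1 ⇒ (c0=1/32, c1=1/16, c2=-1)
[Gauss-Seidel] macro 6: S0 reads c0=1/32 → after 1×micro: 1/64; S1 reads c0=1/64 → after 1×micro: 1/32; S2 reads c1=1/32 → after 1×micro: -1 ⇒ (c0=1/64, c1=1/32, c2=-1)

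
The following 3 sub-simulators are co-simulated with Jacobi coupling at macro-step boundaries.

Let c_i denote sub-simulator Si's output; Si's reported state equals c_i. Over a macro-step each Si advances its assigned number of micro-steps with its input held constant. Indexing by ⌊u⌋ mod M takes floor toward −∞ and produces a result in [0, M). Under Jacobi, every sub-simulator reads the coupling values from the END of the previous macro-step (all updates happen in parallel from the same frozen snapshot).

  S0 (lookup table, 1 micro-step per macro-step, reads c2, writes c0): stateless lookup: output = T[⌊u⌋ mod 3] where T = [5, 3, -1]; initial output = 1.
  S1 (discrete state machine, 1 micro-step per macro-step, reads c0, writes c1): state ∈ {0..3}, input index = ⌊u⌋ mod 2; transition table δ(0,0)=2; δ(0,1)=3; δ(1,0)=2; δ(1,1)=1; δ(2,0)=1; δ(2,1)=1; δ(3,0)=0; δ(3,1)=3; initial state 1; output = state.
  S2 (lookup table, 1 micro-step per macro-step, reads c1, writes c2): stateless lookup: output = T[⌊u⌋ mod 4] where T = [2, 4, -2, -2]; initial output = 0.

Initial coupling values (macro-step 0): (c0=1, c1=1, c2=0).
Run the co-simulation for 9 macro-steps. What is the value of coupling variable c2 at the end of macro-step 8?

macro 1: S0 reads c2=0 → after 1×micro: 5; S1 reads c0=1 → after 1×micro: 1; S2 reads c1=1 → after 1×micro: 4 ⇒ (c0=5, c1=1, c2=4)
macro 2: S0 reads c2=4 → after 1×micro: 3; S1 reads c0=5 → after 1×micro: 1; S2 reads c1=1 → after 1×micro: 4 ⇒ (c0=3, c1=1, c2=4)
macro 3: S0 reads c2=4 → after 1×micro: 3; S1 reads c0=3 → after 1×micro: 1; S2 reads c1=1 → after 1×micro: 4 ⇒ (c0=3, c1=1, c2=4)
macro 4: S0 reads c2=4 → after 1×micro: 3; S1 reads c0=3 → after 1×micro: 1; S2 reads c1=1 → after 1×micro: 4 ⇒ (c0=3, c1=1, c2=4)
macro 5: S0 reads c2=4 → after 1×micro: 3; S1 reads c0=3 → after 1×micro: 1; S2 reads c1=1 → after 1×micro: 4 ⇒ (c0=3, c1=1, c2=4)
macro 6: S0 reads c2=4 → after 1×micro: 3; S1 reads c0=3 → after 1×micro: 1; S2 reads c1=1 → after 1×micro: 4 ⇒ (c0=3, c1=1, c2=4)
macro 7: S0 reads c2=4 → after 1×micro: 3; S1 reads c0=3 → after 1×micro: 1; S2 reads c1=1 → after 1×micro: 4 ⇒ (c0=3, c1=1, c2=4)
macro 8: S0 reads c2=4 → after 1×micro: 3; S1 reads c0=3 → after 1×micro: 1; S2 reads c1=1 → after 1×micro: 4 ⇒ (c0=3, c1=1, c2=4)
macro 9: S0 reads c2=4 → after 1×micro: 3; S1 reads c0=3 → after 1×micro: 1; S2 reads c1=1 → after 1×micro: 4 ⇒ (c0=3, c1=1, c2=4)

c2 at macro-step 8 = 4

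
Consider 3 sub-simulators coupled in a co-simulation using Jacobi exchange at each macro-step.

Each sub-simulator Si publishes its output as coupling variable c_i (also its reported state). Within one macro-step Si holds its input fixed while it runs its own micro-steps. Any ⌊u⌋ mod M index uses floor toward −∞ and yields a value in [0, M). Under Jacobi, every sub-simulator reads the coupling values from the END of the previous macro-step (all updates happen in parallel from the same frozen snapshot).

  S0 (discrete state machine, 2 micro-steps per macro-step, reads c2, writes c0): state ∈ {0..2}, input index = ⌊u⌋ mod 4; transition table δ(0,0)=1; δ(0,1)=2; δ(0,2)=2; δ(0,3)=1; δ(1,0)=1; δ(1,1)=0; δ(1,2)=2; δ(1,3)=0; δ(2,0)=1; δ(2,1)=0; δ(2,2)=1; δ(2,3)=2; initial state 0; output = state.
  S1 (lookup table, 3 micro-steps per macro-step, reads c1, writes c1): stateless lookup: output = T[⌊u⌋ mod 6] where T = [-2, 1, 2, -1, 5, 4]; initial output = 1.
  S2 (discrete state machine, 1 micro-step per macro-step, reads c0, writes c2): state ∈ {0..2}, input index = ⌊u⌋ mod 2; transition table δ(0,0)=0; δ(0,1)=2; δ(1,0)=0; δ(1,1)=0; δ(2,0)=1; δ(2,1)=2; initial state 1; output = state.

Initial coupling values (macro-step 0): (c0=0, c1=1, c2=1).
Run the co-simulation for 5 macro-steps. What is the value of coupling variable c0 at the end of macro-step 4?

macro 1: S0 reads c2=1 → after 2×micro: 0; S1 reads c1=1 → after 3×micro: 1; S2 reads c0=0 → after 1×micro: 0 ⇒ (c0=0, c1=1, c2=0)
macro 2: S0 reads c2=0 → after 2×micro: 1; S1 reads c1=1 → after 3×micro: 1; S2 reads c0=0 → after 1×micro: 0 ⇒ (c0=1, c1=1, c2=0)
macro 3: S0 reads c2=0 → after 2×micro: 1; S1 reads c1=1 → after 3×micro: 1; S2 reads c0=1 → after 1×micro: 2 ⇒ (c0=1, c1=1, c2=2)
macro 4: S0 reads c2=2 → after 2×micro: 1; S1 reads c1=1 → after 3×micro: 1; S2 reads c0=1 → after 1×micro: 2 ⇒ (c0=1, c1=1, c2=2)
macro 5: S0 reads c2=2 → after 2×micro: 1; S1 reads c1=1 → after 3×micro: 1; S2 reads c0=1 → after 1×micro: 2 ⇒ (c0=1, c1=1, c2=2)

c0 at macro-step 4 = 1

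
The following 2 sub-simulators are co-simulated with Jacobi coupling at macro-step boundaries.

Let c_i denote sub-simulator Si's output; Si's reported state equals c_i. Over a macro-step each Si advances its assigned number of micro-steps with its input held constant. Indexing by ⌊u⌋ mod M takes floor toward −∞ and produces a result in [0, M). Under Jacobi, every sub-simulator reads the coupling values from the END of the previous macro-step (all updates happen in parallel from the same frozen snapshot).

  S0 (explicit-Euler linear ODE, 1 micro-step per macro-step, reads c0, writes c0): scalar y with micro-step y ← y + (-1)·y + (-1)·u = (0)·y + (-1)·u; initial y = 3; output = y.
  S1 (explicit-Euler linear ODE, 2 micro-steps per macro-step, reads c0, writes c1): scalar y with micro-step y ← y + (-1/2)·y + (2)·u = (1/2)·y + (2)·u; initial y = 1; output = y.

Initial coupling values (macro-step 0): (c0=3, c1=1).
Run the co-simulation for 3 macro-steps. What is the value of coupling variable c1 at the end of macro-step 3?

macro 1: S0 reads c0=3 → after 1×micro: -3; S1 reads c0=3 → after 2×micro: 37/4 ⇒ (c0=-3, c1=37/4)
macro 2: S0 reads c0=-3 → after 1×micro: 3; S1 reads c0=-3 → after 2×micro: -107/16 ⇒ (c0=3, c1=-107/16)
macro 3: S0 reads c0=3 → after 1×micro: -3; S1 reads c0=3 → after 2×micro: 469/64 ⇒ (c0=-3, c1=469/64)

c1 at macro-step 3 = 469/64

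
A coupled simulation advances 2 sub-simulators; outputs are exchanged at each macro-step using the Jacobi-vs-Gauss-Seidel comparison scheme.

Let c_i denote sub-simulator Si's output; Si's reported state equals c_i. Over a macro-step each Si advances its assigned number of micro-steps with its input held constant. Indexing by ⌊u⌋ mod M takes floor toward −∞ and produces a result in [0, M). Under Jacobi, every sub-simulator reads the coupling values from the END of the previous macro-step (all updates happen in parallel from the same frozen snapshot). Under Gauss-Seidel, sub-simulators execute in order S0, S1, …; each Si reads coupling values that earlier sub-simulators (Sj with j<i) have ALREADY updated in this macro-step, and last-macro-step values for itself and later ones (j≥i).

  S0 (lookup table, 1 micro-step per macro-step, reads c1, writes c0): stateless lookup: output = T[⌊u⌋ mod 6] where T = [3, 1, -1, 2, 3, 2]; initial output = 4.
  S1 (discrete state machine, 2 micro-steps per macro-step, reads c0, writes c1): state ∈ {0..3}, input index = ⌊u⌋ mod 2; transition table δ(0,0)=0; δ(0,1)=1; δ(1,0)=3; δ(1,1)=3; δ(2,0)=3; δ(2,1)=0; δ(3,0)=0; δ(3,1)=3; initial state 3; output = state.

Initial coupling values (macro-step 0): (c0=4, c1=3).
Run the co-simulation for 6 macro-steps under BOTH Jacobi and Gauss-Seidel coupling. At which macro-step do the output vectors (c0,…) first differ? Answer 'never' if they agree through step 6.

[Jacobi] macro 1: S0 reads c1=3 → after 1×micro: 2; S1 reads c0=4 → after 2×micro: 0 ⇒ (c0=2, c1=0)
[Jacobi] macro 2: S0 reads c1=0 → after 1×micro: 3; S1 reads c0=2 → after 2×micro: 0 ⇒ (c0=3, c1=0)
[Jacobi] macro 3: S0 reads c1=0 → after 1×micro: 3; S1 reads c0=3 → after 2×micro: 3 ⇒ (c0=3, c1=3)
[Jacobi] macro 4: S0 reads c1=3 → after 1×micro: 2; S1 reads c0=3 → after 2×micro: 3 ⇒ (c0=2, c1=3)
[Jacobi] macro 5: S0 reads c1=3 → after 1×micro: 2; S1 reads c0=2 → after 2×micro: 0 ⇒ (c0=2, c1=0)
[Jacobi] macro 6: S0 reads c1=0 → after 1×micro: 3; S1 reads c0=2 → after 2×micro: 0 ⇒ (c0=3, c1=0)
[Gauss-Seidel] macro 1: S0 reads c1=3 → after 1×micro: 2; S1 reads c0=2 → after 2×micro: 0 ⇒ (c0=2, c1=0)
[Gauss-Seidel] macro 2: S0 reads c1=0 → after 1×micro: 3; S1 reads c0=3 → after 2×micro: 3 ⇒ (c0=3, c1=3)
[Gauss-Seidel] macro 3: S0 reads c1=3 → after 1×micro: 2; S1 reads c0=2 → after 2×micro: 0 ⇒ (c0=2, c1=0)
[Gauss-Seidel] macro 4: S0 reads c1=0 → after 1×micro: 3; S1 reads c0=3 → after 2×micro: 3 ⇒ (c0=3, c1=3)
[Gauss-Seidel] macro 5: S0 reads c1=3 → after 1×micro: 2; S1 reads c0=2 → after 2×micro: 0 ⇒ (c0=2, c1=0)
[Gauss-Seidel] macro 6: S0 reads c1=0 → after 1×micro: 3; S1 reads c0=3 → after 2×micro: 3 ⇒ (c0=3, c1=3)

first divergence at macro-step: 2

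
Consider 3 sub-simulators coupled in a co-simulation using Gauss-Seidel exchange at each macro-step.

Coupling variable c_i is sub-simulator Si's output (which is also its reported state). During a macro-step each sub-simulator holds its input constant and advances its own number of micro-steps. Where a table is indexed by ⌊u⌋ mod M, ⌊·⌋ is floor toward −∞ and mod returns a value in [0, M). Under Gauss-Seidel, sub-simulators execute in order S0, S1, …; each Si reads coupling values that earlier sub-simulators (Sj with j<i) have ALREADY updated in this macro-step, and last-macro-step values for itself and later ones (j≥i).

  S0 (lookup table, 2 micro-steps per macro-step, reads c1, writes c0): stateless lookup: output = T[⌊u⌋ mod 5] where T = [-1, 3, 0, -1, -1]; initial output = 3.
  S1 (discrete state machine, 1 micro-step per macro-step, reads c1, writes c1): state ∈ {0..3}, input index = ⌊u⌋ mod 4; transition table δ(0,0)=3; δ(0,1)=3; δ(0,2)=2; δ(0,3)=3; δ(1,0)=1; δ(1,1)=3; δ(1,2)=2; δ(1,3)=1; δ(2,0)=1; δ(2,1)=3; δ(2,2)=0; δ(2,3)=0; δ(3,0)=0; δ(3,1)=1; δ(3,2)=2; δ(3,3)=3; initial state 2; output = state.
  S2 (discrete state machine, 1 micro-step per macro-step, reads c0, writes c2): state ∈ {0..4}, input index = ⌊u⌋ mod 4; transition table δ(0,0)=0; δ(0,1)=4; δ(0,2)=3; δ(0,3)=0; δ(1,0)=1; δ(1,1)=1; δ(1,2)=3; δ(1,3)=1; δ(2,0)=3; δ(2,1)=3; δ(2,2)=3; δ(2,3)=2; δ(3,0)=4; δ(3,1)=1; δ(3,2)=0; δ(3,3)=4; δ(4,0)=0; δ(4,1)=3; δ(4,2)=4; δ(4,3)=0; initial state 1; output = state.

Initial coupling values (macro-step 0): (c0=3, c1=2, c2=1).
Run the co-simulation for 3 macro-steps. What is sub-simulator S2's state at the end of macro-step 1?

macro 1: S0 reads c1=2 → after 2×micro: 0; S1 reads c1=2 → after 1×micro: 0; S2 reads c0=0 → after 1×micro: 1 ⇒ (c0=0, c1=0, c2=1)
macro 2: S0 reads c1=0 → after 2×micro: -1; S1 reads c1=0 → after 1×micro: 3; S2 reads c0=-1 → after 1×micro: 1 ⇒ (c0=-1, c1=3, c2=1)
macro 3: S0 reads c1=3 → after 2×micro: -1; S1 reads c1=3 → after 1×micro: 3; S2 reads c0=-1 → after 1×micro: 1 ⇒ (c0=-1, c1=3, c2=1)

S2 state at macro-step 1 = 1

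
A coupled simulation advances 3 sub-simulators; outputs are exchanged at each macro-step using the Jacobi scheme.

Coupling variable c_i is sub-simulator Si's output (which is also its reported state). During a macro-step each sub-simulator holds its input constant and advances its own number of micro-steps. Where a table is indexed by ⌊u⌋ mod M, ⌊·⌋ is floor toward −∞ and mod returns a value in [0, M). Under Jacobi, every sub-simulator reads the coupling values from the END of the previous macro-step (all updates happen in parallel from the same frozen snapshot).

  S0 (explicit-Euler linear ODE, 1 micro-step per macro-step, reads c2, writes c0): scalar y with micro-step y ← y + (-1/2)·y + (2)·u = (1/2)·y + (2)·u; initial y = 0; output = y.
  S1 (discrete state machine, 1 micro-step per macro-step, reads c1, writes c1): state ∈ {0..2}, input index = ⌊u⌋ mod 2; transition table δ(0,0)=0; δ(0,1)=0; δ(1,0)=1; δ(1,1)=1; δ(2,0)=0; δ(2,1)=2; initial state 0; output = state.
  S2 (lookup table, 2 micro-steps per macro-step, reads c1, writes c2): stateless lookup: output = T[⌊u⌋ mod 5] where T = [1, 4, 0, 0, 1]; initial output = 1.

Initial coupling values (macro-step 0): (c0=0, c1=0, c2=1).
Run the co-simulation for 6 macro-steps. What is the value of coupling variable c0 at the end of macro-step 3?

macro 1: S0 reads c2=1 → after 1×micro: 2; S1 reads c1=0 → after 1×micro: 0; S2 reads c1=0 → after 2×micro: 1 ⇒ (c0=2, c1=0, c2=1)
macro 2: S0 reads c2=1 → after 1×micro: 3; S1 reads c1=0 → after 1×micro: 0; S2 reads c1=0 → after 2×micro: 1 ⇒ (c0=3, c1=0, c2=1)
macro 3: S0 reads c2=1 → after 1×micro: 7/2; S1 reads c1=0 → after 1×micro: 0; S2 reads c1=0 → after 2×micro: 1 ⇒ (c0=7/2, c1=0, c2=1)
macro 4: S0 reads c2=1 → after 1×micro: 15/4; S1 reads c1=0 → after 1×micro: 0; S2 reads c1=0 → after 2×micro: 1 ⇒ (c0=15/4, c1=0, c2=1)
macro 5: S0 reads c2=1 → after 1×micro: 31/8; S1 reads c1=0 → after 1×micro: 0; S2 reads c1=0 → after 2×micro: 1 ⇒ (c0=31/8, c1=0, c2=1)
macro 6: S0 reads c2=1 → after 1×micro: 63/16; S1 reads c1=0 → after 1×micro: 0; S2 reads c1=0 → after 2×micro: 1 ⇒ (c0=63/16, c1=0, c2=1)

c0 at macro-step 3 = 7/2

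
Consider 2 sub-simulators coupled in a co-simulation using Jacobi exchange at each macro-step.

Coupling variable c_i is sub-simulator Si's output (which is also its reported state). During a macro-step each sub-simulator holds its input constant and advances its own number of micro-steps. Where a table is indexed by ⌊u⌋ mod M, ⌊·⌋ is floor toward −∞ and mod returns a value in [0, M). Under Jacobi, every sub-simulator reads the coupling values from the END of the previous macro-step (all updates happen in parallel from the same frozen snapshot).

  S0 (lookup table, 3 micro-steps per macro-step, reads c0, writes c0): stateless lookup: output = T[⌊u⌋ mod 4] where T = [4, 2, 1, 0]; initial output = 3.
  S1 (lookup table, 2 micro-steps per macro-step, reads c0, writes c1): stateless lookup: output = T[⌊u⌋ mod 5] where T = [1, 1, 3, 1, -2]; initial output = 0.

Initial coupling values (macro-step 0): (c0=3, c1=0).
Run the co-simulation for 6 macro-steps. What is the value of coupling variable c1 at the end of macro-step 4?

macro 1: S0 reads c0=3 → after 3×micro: 0; S1 reads c0=3 → after 2×micro: 1 ⇒ (c0=0, c1=1)
macro 2: S0 reads c0=0 → after 3×micro: 4; S1 reads c0=0 → after 2×micro: 1 ⇒ (c0=4, c1=1)
macro 3: S0 reads c0=4 → after 3×micro: 4; S1 reads c0=4 → after 2×micro: -2 ⇒ (c0=4, c1=-2)
macro 4: S0 reads c0=4 → after 3×micro: 4; S1 reads c0=4 → after 2×micro: -2 ⇒ (c0=4, c1=-2)
macro 5: S0 reads c0=4 → after 3×micro: 4; S1 reads c0=4 → after 2×micro: -2 ⇒ (c0=4, c1=-2)
macro 6: S0 reads c0=4 → after 3×micro: 4; S1 reads c0=4 → after 2×micro: -2 ⇒ (c0=4, c1=-2)

c1 at macro-step 4 = -2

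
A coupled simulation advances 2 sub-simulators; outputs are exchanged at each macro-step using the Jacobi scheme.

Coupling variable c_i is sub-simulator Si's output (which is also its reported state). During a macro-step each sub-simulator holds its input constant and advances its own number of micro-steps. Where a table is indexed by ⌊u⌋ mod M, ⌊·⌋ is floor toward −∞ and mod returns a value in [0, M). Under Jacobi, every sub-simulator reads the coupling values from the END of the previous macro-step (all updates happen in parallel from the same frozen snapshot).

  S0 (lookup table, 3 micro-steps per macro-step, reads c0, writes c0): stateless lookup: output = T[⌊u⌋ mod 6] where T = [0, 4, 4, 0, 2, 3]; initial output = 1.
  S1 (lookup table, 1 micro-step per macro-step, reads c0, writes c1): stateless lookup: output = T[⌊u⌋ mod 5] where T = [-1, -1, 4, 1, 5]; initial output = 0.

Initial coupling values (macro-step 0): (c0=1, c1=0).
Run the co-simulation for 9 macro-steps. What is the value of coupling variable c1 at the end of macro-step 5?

macro 1: S0 reads c0=1 → after 3×micro: 4; S1 reads c0=1 → after 1×micro: -1 ⇒ (c0=4, c1=-1)
macro 2: S0 reads c0=4 → after 3×micro: 2; S1 reads c0=4 → after 1×micro: 5 ⇒ (c0=2, c1=5)
macro 3: S0 reads c0=2 → after 3×micro: 4; S1 reads c0=2 → after 1×micro: 4 ⇒ (c0=4, c1=4)
macro 4: S0 reads c0=4 → after 3×micro: 2; S1 reads c0=4 → after 1×micro: 5 ⇒ (c0=2, c1=5)
macro 5: S0 reads c0=2 → after 3×micro: 4; S1 reads c0=2 → after 1×micro: 4 ⇒ (c0=4, c1=4)
macro 6: S0 reads c0=4 → after 3×micro: 2; S1 reads c0=4 → after 1×micro: 5 ⇒ (c0=2, c1=5)
macro 7: S0 reads c0=2 → after 3×micro: 4; S1 reads c0=2 → after 1×micro: 4 ⇒ (c0=4, c1=4)
macro 8: S0 reads c0=4 → after 3×micro: 2; S1 reads c0=4 → after 1×micro: 5 ⇒ (c0=2, c1=5)
macro 9: S0 reads c0=2 → after 3×micro: 4; S1 reads c0=2 → after 1×micro: 4 ⇒ (c0=4, c1=4)

c1 at macro-step 5 = 4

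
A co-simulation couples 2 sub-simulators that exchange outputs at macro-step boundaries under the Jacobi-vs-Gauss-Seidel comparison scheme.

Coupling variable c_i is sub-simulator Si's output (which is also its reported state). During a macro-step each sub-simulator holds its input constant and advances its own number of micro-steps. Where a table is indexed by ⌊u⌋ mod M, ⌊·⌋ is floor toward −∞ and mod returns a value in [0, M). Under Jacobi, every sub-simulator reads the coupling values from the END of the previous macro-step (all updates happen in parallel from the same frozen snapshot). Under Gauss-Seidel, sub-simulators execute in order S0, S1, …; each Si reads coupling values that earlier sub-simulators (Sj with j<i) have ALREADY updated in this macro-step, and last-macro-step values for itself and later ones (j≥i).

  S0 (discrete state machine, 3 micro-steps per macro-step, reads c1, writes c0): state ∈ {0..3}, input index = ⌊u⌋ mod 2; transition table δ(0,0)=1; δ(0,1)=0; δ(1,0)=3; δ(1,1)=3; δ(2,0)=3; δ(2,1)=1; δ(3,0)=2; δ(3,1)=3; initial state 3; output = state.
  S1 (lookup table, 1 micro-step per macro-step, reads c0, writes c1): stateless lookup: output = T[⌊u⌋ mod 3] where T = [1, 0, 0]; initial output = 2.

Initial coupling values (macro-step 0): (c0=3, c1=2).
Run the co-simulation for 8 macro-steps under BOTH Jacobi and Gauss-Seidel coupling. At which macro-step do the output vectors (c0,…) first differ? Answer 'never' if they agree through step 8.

first divergence at macro-step: 1

[Jacobi] macro 1: S0 reads c1=2 → after 3×micro: 2; S1 reads c0=3 → after 1×micro: 1 ⇒ (c0=2, c1=1)
[Jacobi] macro 2: S0 reads c1=1 → after 3×micro: 3; S1 reads c0=2 → after 1×micro: 0 ⇒ (c0=3, c1=0)
[Jacobi] macro 3: S0 reads c1=0 → after 3×micro: 2; S1 reads c0=3 → after 1×micro: 1 ⇒ (c0=2, c1=1)
[Jacobi] macro 4: S0 reads c1=1 → after 3×micro: 3; S1 reads c0=2 → after 1×micro: 0 ⇒ (c0=3, c1=0)
[Jacobi] macro 5: S0 reads c1=0 → after 3×micro: 2; S1 reads c0=3 → after 1×micro: 1 ⇒ (c0=2, c1=1)
[Jacobi] macro 6: S0 reads c1=1 → after 3×micro: 3; S1 reads c0=2 → after 1×micro: 0 ⇒ (c0=3, c1=0)
[Jacobi] macro 7: S0 reads c1=0 → after 3×micro: 2; S1 reads c0=3 → after 1×micro: 1 ⇒ (c0=2, c1=1)
[Jacobi] macro 8: S0 reads c1=1 → after 3×micro: 3; S1 reads c0=2 → after 1×micro: 0 ⇒ (c0=3, c1=0)
[Gauss-Seidel] macro 1: S0 reads c1=2 → after 3×micro: 2; S1 reads c0=2 → after 1×micro: 0 ⇒ (c0=2, c1=0)
[Gauss-Seidel] macro 2: S0 reads c1=0 → after 3×micro: 3; S1 reads c0=3 → after 1×micro: 1 ⇒ (c0=3, c1=1)
[Gauss-Seidel] macro 3: S0 reads c1=1 → after 3×micro: 3; S1 reads c0=3 → after 1×micro: 1 ⇒ (c0=3, c1=1)
[Gauss-Seidel] macro 4: S0 reads c1=1 → after 3×micro: 3; S1 reads c0=3 → after 1×micro: 1 ⇒ (c0=3, c1=1)
[Gauss-Seidel] macro 5: S0 reads c1=1 → after 3×micro: 3; S1 reads c0=3 → after 1×micro: 1 ⇒ (c0=3, c1=1)
[Gauss-Seidel] macro 6: S0 reads c1=1 → after 3×micro: 3; S1 reads c0=3 → after 1×micro: 1 ⇒ (c0=3, c1=1)
[Gauss-Seidel] macro 7: S0 reads c1=1 → after 3×micro: 3; S1 reads c0=3 → after 1×micro: 1 ⇒ (c0=3, c1=1)
[Gauss-Seidel] macro 8: S0 reads c1=1 → after 3×micro: 3; S1 reads c0=3 → after 1×micro: 1 ⇒ (c0=3, c1=1)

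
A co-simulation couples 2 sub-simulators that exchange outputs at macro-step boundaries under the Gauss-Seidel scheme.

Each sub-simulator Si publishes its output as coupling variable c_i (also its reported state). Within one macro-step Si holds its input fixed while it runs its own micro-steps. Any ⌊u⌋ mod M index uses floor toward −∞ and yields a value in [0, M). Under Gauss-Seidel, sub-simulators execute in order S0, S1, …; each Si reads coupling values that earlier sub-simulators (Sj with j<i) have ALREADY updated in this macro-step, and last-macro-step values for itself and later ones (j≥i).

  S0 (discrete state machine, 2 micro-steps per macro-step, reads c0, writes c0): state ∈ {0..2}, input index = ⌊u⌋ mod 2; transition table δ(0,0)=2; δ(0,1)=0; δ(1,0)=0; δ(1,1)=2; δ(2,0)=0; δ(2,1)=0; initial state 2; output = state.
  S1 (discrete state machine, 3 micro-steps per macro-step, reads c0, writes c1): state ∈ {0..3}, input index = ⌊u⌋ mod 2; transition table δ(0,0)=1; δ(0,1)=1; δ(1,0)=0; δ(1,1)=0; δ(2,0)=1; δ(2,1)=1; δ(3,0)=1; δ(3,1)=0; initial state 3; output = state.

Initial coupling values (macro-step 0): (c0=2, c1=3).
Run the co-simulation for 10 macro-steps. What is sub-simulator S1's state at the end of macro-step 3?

S1 state at macro-step 3 = 1

macro 1: S0 reads c0=2 → after 2×micro: 2; S1 reads c0=2 → after 3×micro: 1 ⇒ (c0=2, c1=1)
macro 2: S0 reads c0=2 → after 2×micro: 2; S1 reads c0=2 → after 3×micro: 0 ⇒ (c0=2, c1=0)
macro 3: S0 reads c0=2 → after 2×micro: 2; S1 reads c0=2 → after 3×micro: 1 ⇒ (c0=2, c1=1)
macro 4: S0 reads c0=2 → after 2×micro: 2; S1 reads c0=2 → after 3×micro: 0 ⇒ (c0=2, c1=0)
macro 5: S0 reads c0=2 → after 2×micro: 2; S1 reads c0=2 → after 3×micro: 1 ⇒ (c0=2, c1=1)
macro 6: S0 reads c0=2 → after 2×micro: 2; S1 reads c0=2 → after 3×micro: 0 ⇒ (c0=2, c1=0)
macro 7: S0 reads c0=2 → after 2×micro: 2; S1 reads c0=2 → after 3×micro: 1 ⇒ (c0=2, c1=1)
macro 8: S0 reads c0=2 → after 2×micro: 2; S1 reads c0=2 → after 3×micro: 0 ⇒ (c0=2, c1=0)
macro 9: S0 reads c0=2 → after 2×micro: 2; S1 reads c0=2 → after 3×micro: 1 ⇒ (c0=2, c1=1)
macro 10: S0 reads c0=2 → after 2×micro: 2; S1 reads c0=2 → after 3×micro: 0 ⇒ (c0=2, c1=0)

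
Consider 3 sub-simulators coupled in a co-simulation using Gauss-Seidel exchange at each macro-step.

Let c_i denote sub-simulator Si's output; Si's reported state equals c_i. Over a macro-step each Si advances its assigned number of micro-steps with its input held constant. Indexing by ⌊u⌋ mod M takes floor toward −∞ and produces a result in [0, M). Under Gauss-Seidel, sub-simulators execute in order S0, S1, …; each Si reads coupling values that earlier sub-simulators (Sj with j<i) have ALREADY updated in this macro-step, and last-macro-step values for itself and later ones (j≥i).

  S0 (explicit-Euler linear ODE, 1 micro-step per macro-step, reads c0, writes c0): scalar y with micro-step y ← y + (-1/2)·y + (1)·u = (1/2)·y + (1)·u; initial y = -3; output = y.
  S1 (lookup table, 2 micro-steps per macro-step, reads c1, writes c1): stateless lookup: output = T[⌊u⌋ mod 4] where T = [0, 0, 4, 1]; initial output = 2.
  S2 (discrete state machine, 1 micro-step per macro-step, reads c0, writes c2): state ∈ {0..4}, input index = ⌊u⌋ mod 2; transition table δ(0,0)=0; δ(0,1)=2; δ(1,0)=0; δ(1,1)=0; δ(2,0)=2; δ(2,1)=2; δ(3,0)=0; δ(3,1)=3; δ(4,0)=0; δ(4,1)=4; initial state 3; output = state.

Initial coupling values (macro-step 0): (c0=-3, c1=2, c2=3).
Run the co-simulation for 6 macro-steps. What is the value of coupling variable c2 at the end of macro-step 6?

macro 1: S0 reads c0=-3 → after 1×micro: -9/2; S1 reads c1=2 → after 2×micro: 4; S2 reads c0=-9/2 → after 1×micro: 3 ⇒ (c0=-9/2, c1=4, c2=3)
macro 2: S0 reads c0=-9/2 → after 1×micro: -27/4; S1 reads c1=4 → after 2×micro: 0; S2 reads c0=-27/4 → after 1×micro: 3 ⇒ (c0=-27/4, c1=0, c2=3)
macro 3: S0 reads c0=-27/4 → after 1×micro: -81/8; S1 reads c1=0 → after 2×micro: 0; S2 reads c0=-81/8 → after 1×micro: 3 ⇒ (c0=-81/8, c1=0, c2=3)
macro 4: S0 reads c0=-81/8 → after 1×micro: -243/16; S1 reads c1=0 → after 2×micro: 0; S2 reads c0=-243/16 → after 1×micro: 0 ⇒ (c0=-243/16, c1=0, c2=0)
macro 5: S0 reads c0=-243/16 → after 1×micro: -729/32; S1 reads c1=0 → after 2×micro: 0; S2 reads c0=-729/32 → after 1×micro: 2 ⇒ (c0=-729/32, c1=0, c2=2)
macro 6: S0 reads c0=-729/32 → after 1×micro: -2187/64; S1 reads c1=0 → after 2×micro: 0; S2 reads c0=-2187/64 → after 1×micro: 2 ⇒ (c0=-2187/64, c1=0, c2=2)

c2 at macro-step 6 = 2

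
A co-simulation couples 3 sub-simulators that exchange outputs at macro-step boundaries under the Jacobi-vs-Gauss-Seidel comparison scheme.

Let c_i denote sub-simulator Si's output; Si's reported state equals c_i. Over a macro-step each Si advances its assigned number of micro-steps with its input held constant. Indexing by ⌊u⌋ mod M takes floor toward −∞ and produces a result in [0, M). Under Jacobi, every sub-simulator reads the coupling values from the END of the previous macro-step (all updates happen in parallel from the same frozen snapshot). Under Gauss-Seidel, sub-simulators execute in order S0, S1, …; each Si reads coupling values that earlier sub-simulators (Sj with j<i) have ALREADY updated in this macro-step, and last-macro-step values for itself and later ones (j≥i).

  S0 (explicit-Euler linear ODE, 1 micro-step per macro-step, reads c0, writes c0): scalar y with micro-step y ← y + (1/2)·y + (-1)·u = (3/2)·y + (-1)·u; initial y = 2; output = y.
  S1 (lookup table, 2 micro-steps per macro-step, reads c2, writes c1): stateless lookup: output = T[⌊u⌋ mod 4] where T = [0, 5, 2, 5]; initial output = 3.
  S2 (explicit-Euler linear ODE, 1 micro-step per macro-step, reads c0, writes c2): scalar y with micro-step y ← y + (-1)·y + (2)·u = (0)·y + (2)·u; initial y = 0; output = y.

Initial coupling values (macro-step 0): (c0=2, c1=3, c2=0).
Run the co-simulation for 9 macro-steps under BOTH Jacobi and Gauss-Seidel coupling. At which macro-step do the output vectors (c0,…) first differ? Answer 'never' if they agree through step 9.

first divergence at macro-step: 1

[Jacobi] macro 1: S0 reads c0=2 → after 1×micro: 1; S1 reads c2=0 → after 2×micro: 0; S2 reads c0=2 → after 1×micro: 4 ⇒ (c0=1, c1=0, c2=4)
[Jacobi] macro 2: S0 reads c0=1 → after 1×micro: 1/2; S1 reads c2=4 → after 2×micro: 0; S2 reads c0=1 → after 1×micro: 2 ⇒ (c0=1/2, c1=0, c2=2)
[Jacobi] macro 3: S0 reads c0=1/2 → after 1×micro: 1/4; S1 reads c2=2 → after 2×micro: 2; S2 reads c0=1/2 → after 1×micro: 1 ⇒ (c0=1/4, c1=2, c2=1)
[Jacobi] macro 4: S0 reads c0=1/4 → after 1×micro: 1/8; S1 reads c2=1 → after 2×micro: 5; S2 reads c0=1/4 → after 1×micro: 1/2 ⇒ (c0=1/8, c1=5, c2=1/2)
[Jacobi] macro 5: S0 reads c0=1/8 → after 1×micro: 1/16; S1 reads c2=1/2 → after 2×micro: 0; S2 reads c0=1/8 → after 1×micro: 1/4 ⇒ (c0=1/16, c1=0, c2=1/4)
[Jacobi] macro 6: S0 reads c0=1/16 → after 1×micro: 1/32; S1 reads c2=1/4 → after 2×micro: 0; S2 reads c0=1/16 → after 1×micro: 1/8 ⇒ (c0=1/32, c1=0, c2=1/8)
[Jacobi] macro 7: S0 reads c0=1/32 → after 1×micro: 1/64; S1 reads c2=1/8 → after 2×micro: 0; S2 reads c0=1/32 → after 1×micro: 1/16 ⇒ (c0=1/64, c1=0, c2=1/16)
[Jacobi] macro 8: S0 reads c0=1/64 → after 1×micro: 1/128; S1 reads c2=1/16 → after 2×micro: 0; S2 reads c0=1/64 → after 1×micro: 1/32 ⇒ (c0=1/128, c1=0, c2=1/32)
[Jacobi] macro 9: S0 reads c0=1/128 → after 1×micro: 1/256; S1 reads c2=1/32 → after 2×micro: 0; S2 reads c0=1/128 → after 1×micro: 1/64 ⇒ (c0=1/256, c1=0, c2=1/64)
[Gauss-Seidel] macro 1: S0 reads c0=2 → after 1×micro: 1; S1 reads c2=0 → after 2×micro: 0; S2 reads c0=1 → after 1×micro: 2 ⇒ (c0=1, c1=0, c2=2)
[Gauss-Seidel] macro 2: S0 reads c0=1 → after 1×micro: 1/2; S1 reads c2=2 → after 2×micro: 2; S2 reads c0=1/2 → after 1×micro: 1 ⇒ (c0=1/2, c1=2, c2=1)
[Gauss-Seidel] macro 3: S0 reads c0=1/2 → after 1×micro: 1/4; S1 reads c2=1 → after 2×micro: 5; S2 reads c0=1/4 → after 1×micro: 1/2 ⇒ (c0=1/4, c1=5, c2=1/2)
[Gauss-Seidel] macro 4: S0 reads c0=1/4 → after 1×micro: 1/8; S1 reads c2=1/2 → after 2×micro: 0; S2 reads c0=1/8 → after 1×micro: 1/4 ⇒ (c0=1/8, c1=0, c2=1/4)
[Gauss-Seidel] macro 5: S0 reads c0=1/8 → after 1×micro: 1/16; S1 reads c2=1/4 → after 2×micro: 0; S2 reads c0=1/16 → after 1×micro: 1/8 ⇒ (c0=1/16, c1=0, c2=1/8)
[Gauss-Seidel] macro 6: S0 reads c0=1/16 → after 1×micro: 1/32; S1 reads c2=1/8 → after 2×micro: 0; S2 reads c0=1/32 → after 1×micro: 1/16 ⇒ (c0=1/32, c1=0, c2=1/16)
[Gauss-Seidel] macro 7: S0 reads c0=1/32 → after 1×micro: 1/64; S1 reads c2=1/16 → after 2×micro: 0; S2 reads c0=1/64 → after 1×micro: 1/32 ⇒ (c0=1/64, c1=0, c2=1/32)
[Gauss-Seidel] macro 8: S0 reads c0=1/64 → after 1×micro: 1/128; S1 reads c2=1/32 → after 2×micro: 0; S2 reads c0=1/128 → after 1×micro: 1/64 ⇒ (c0=1/128, c1=0, c2=1/64)
[Gauss-Seidel] macro 9: S0 reads c0=1/128 → after 1×micro: 1/256; S1 reads c2=1/64 → after 2×micro: 0; S2 reads c0=1/256 → after 1×micro: 1/128 ⇒ (c0=1/256, c1=0, c2=1/128)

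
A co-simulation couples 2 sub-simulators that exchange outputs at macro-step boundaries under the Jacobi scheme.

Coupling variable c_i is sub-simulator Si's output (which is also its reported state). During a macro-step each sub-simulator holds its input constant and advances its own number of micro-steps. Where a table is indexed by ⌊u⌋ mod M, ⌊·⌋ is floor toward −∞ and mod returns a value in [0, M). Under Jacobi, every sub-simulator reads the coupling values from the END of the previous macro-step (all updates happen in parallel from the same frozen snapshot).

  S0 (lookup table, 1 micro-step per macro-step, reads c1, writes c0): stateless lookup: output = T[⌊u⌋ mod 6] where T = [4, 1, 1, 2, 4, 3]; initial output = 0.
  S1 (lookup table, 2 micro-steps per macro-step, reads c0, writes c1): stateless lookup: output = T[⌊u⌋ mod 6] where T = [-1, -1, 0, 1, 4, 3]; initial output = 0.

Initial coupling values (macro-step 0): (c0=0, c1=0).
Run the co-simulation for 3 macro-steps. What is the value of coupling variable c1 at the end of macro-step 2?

c1 at macro-step 2 = 4

macro 1: S0 reads c1=0 → after 1×micro: 4; S1 reads c0=0 → after 2×micro: -1 ⇒ (c0=4, c1=-1)
macro 2: S0 reads c1=-1 → after 1×micro: 3; S1 reads c0=4 → after 2×micro: 4 ⇒ (c0=3, c1=4)
macro 3: S0 reads c1=4 → after 1×micro: 4; S1 reads c0=3 → after 2×micro: 1 ⇒ (c0=4, c1=1)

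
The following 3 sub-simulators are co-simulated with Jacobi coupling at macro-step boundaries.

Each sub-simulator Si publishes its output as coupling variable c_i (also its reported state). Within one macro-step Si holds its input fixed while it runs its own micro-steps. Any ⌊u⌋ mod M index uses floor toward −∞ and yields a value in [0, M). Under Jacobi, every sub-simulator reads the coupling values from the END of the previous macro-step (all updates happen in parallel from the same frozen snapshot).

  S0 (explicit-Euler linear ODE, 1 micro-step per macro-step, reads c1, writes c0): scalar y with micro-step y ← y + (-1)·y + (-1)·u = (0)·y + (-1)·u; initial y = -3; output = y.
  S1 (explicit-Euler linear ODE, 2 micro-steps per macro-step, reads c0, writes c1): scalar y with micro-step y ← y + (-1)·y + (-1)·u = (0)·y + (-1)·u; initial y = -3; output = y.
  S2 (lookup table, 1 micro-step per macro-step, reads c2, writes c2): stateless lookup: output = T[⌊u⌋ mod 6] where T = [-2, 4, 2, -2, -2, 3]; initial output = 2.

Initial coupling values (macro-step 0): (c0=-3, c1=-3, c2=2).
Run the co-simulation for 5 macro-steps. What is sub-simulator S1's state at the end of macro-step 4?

macro 1: S0 reads c1=-3 → after 1×micro: 3; S1 reads c0=-3 → after 2×micro: 3; S2 reads c2=2 → after 1×micro: 2 ⇒ (c0=3, c1=3, c2=2)
macro 2: S0 reads c1=3 → after 1×micro: -3; S1 reads c0=3 → after 2×micro: -3; S2 reads c2=2 → after 1×micro: 2 ⇒ (c0=-3, c1=-3, c2=2)
macro 3: S0 reads c1=-3 → after 1×micro: 3; S1 reads c0=-3 → after 2×micro: 3; S2 reads c2=2 → after 1×micro: 2 ⇒ (c0=3, c1=3, c2=2)
macro 4: S0 reads c1=3 → after 1×micro: -3; S1 reads c0=3 → after 2×micro: -3; S2 reads c2=2 → after 1×micro: 2 ⇒ (c0=-3, c1=-3, c2=2)
macro 5: S0 reads c1=-3 → after 1×micro: 3; S1 reads c0=-3 → after 2×micro: 3; S2 reads c2=2 → after 1×micro: 2 ⇒ (c0=3, c1=3, c2=2)

S1 state at macro-step 4 = -3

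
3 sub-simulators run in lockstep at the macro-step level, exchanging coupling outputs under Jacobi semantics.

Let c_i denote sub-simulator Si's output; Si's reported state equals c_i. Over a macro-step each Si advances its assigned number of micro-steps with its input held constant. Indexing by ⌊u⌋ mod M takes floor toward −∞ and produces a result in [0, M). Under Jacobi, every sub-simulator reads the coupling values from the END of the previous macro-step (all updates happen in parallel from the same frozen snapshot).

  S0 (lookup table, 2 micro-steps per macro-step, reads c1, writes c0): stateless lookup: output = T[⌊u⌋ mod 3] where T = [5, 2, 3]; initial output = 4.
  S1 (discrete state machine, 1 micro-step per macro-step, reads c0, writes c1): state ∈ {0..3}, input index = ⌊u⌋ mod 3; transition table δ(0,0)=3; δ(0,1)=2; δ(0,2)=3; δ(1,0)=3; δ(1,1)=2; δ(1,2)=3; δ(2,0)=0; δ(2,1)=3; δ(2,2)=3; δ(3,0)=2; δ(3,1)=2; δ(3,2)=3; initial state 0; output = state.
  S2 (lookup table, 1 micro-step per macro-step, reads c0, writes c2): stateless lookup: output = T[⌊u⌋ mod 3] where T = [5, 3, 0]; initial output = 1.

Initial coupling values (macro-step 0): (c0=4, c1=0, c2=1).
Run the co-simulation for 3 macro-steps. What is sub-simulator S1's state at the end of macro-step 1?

macro 1: S0 reads c1=0 → after 2×micro: 5; S1 reads c0=4 → after 1×micro: 2; S2 reads c0=4 → after 1×micro: 3 ⇒ (c0=5, c1=2, c2=3)
macro 2: S0 reads c1=2 → after 2×micro: 3; S1 reads c0=5 → after 1×micro: 3; S2 reads c0=5 → after 1×micro: 0 ⇒ (c0=3, c1=3, c2=0)
macro 3: S0 reads c1=3 → after 2×micro: 5; S1 reads c0=3 → after 1×micro: 2; S2 reads c0=3 → after 1×micro: 5 ⇒ (c0=5, c1=2, c2=5)

S1 state at macro-step 1 = 2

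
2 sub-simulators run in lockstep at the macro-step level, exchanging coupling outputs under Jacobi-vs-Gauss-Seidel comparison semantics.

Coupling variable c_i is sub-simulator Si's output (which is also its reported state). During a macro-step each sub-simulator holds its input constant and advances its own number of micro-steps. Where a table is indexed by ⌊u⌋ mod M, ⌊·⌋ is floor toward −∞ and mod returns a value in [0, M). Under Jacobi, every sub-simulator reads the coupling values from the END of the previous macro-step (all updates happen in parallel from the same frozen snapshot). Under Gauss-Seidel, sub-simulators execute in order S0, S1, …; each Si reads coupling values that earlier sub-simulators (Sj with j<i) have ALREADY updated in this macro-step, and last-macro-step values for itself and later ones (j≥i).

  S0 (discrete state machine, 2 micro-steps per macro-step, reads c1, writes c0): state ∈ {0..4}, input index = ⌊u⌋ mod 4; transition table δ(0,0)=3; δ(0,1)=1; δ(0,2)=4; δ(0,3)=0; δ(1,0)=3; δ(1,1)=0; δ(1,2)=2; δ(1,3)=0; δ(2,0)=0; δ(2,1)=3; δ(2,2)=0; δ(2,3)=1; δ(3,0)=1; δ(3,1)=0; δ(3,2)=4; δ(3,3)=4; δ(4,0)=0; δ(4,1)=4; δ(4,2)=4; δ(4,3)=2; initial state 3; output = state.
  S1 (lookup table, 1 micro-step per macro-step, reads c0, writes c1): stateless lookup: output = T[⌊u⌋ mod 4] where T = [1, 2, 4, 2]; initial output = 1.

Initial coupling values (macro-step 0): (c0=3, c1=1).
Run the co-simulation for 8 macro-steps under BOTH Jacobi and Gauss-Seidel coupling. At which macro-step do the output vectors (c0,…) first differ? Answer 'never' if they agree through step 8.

first divergence at macro-step: 2

[Jacobi] macro 1: S0 reads c1=1 → after 2×micro: 1; S1 reads c0=3 → after 1×micro: 2 ⇒ (c0=1, c1=2)
[Jacobi] macro 2: S0 reads c1=2 → after 2×micro: 0; S1 reads c0=1 → after 1×micro: 2 ⇒ (c0=0, c1=2)
[Jacobi] macro 3: S0 reads c1=2 → after 2×micro: 4; S1 reads c0=0 → after 1×micro: 1 ⇒ (c0=4, c1=1)
[Jacobi] macro 4: S0 reads c1=1 → after 2×micro: 4; S1 reads c0=4 → after 1×micro: 1 ⇒ (c0=4, c1=1)
[Jacobi] macro 5: S0 reads c1=1 → after 2×micro: 4; S1 reads c0=4 → after 1×micro: 1 ⇒ (c0=4, c1=1)
[Jacobi] macro 6: S0 reads c1=1 → after 2×micro: 4; S1 reads c0=4 → after 1×micro: 1 ⇒ (c0=4, c1=1)
[Jacobi] macro 7: S0 reads c1=1 → after 2×micro: 4; S1 reads c0=4 → after 1×micro: 1 ⇒ (c0=4, c1=1)
[Jacobi] macro 8: S0 reads c1=1 → after 2×micro: 4; S1 reads c0=4 → after 1×micro: 1 ⇒ (c0=4, c1=1)
[Gauss-Seidel] macro 1: S0 reads c1=1 → after 2×micro: 1; S1 reads c0=1 → after 1×micro: 2 ⇒ (c0=1, c1=2)
[Gauss-Seidel] macro 2: S0 reads c1=2 → after 2×micro: 0; S1 reads c0=0 → after 1×micro: 1 ⇒ (c0=0, c1=1)
[Gauss-Seidel] macro 3: S0 reads c1=1 → after 2×micro: 0; S1 reads c0=0 → after 1×micro: 1 ⇒ (c0=0, c1=1)
[Gauss-Seidel] macro 4: S0 reads c1=1 → after 2×micro: 0; S1 reads c0=0 → after 1×micro: 1 ⇒ (c0=0, c1=1)
[Gauss-Seidel] macro 5: S0 reads c1=1 → after 2×micro: 0; S1 reads c0=0 → after 1×micro: 1 ⇒ (c0=0, c1=1)
[Gauss-Seidel] macro 6: S0 reads c1=1 → after 2×micro: 0; S1 reads c0=0 → after 1×micro: 1 ⇒ (c0=0, c1=1)
[Gauss-Seidel] macro 7: S0 reads c1=1 → after 2×micro: 0; S1 reads c0=0 → after 1×micro: 1 ⇒ (c0=0, c1=1)
[Gauss-Seidel] macro 8: S0 reads c1=1 → after 2×micro: 0; S1 reads c0=0 → after 1×micro: 1 ⇒ (c0=0, c1=1)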